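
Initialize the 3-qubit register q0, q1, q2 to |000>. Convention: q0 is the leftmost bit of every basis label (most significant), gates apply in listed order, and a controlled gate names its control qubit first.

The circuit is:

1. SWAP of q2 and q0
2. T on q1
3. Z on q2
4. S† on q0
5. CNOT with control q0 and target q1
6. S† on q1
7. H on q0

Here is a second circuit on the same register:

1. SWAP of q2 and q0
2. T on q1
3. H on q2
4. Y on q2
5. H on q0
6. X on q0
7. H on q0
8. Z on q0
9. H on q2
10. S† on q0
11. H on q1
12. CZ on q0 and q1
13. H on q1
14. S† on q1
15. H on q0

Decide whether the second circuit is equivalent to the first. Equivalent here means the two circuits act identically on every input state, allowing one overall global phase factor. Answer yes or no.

No, they are not equivalent — no single phase factor reconciles the two unitaries.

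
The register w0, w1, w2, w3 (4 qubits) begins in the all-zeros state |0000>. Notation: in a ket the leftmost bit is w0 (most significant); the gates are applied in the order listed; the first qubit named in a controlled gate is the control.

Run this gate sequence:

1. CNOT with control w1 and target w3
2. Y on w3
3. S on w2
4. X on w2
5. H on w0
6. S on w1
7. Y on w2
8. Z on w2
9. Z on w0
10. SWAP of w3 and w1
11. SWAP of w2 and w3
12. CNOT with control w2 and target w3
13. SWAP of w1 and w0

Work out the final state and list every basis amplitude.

After the circuit, the state carries amplitude sqrt(2)/2 on |1000>, -sqrt(2)/2 on |1100>, and 0 on every other basis state.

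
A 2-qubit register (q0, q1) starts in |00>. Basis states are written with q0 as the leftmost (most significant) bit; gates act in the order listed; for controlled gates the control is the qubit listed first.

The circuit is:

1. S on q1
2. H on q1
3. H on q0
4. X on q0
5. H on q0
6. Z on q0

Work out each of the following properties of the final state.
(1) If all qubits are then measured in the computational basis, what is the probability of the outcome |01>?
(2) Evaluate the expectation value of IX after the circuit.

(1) A full measurement returns |01> with probability 1/2. Key observation: gates 3-6 undo each other exactly, leaving only the rest of the circuit to track.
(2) The observable IX averages to 1.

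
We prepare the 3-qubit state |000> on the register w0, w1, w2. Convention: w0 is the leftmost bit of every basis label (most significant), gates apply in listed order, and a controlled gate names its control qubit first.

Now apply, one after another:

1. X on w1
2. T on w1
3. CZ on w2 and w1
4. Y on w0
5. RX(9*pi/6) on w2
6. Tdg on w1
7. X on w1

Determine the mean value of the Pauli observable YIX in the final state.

The expectation value of YIX is 0.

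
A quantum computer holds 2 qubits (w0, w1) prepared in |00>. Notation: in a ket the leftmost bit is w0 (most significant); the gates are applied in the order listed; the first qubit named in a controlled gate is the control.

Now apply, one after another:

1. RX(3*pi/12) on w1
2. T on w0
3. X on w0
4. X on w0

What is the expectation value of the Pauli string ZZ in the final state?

In the final state, ZZ has expectation sqrt(2)/2.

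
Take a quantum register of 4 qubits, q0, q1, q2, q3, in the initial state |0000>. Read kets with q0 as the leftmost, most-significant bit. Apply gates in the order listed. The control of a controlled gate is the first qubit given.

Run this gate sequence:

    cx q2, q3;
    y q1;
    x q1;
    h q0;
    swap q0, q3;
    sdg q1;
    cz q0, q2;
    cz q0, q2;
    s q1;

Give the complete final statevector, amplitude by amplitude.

The final amplitudes are sqrt(2)*I/2 on |0000>, sqrt(2)*I/2 on |0001>, and 0 on every other basis state. Key observation: gates 6-9 undo each other exactly, leaving only the rest of the circuit to track.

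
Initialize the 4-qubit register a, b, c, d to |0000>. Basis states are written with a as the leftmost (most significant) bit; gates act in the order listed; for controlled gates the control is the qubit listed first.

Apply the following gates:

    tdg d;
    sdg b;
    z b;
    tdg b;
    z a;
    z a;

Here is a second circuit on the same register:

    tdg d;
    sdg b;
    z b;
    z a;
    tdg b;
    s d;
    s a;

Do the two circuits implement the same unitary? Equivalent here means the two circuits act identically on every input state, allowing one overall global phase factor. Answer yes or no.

No, they are not equivalent — no single phase factor reconciles the two unitaries.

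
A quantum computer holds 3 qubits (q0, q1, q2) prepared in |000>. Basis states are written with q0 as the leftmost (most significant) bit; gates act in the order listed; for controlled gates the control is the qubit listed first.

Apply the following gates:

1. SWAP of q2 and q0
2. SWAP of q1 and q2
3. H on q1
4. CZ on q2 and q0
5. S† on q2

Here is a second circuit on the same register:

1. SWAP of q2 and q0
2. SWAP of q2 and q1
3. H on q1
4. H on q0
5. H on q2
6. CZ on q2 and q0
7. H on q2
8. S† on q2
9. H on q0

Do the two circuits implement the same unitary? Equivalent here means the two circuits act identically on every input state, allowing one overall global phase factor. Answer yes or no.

No, they are not equivalent — no single phase factor reconciles the two unitaries.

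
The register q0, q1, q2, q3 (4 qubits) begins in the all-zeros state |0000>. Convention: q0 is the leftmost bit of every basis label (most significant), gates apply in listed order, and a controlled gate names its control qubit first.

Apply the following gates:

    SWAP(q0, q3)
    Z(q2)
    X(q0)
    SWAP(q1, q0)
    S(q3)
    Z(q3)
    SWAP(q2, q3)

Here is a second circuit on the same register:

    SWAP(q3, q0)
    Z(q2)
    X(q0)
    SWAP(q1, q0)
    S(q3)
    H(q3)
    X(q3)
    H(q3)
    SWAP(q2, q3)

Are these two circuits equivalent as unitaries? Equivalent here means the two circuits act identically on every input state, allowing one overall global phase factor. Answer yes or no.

Yes — the two circuits implement the same unitary up to a global phase.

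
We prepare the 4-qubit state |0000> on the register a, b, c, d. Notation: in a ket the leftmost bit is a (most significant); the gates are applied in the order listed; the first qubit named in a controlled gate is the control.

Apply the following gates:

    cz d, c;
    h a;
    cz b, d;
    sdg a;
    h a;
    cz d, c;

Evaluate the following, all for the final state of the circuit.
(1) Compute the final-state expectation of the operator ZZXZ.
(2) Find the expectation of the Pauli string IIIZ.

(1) In the final state, ZZXZ has expectation 0.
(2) In the final state, IIIZ has expectation 1.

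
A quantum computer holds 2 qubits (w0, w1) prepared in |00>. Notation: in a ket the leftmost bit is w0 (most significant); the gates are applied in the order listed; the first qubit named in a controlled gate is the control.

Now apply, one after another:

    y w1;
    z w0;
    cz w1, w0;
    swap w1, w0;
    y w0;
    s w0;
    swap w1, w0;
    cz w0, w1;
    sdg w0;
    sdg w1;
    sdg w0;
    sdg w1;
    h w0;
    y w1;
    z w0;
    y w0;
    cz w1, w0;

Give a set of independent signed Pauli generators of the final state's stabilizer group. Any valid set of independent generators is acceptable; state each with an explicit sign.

The final state is stabilized by the group generated by -XI, -IZ; other independent generating sets are equally valid.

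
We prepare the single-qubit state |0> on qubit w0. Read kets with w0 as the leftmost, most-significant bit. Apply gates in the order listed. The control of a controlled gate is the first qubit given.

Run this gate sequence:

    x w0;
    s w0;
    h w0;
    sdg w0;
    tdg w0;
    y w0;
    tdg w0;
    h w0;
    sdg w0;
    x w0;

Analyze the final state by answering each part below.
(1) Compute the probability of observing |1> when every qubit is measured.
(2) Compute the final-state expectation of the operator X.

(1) A full measurement returns |1> with probability 1/2.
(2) The expectation value of X is -1.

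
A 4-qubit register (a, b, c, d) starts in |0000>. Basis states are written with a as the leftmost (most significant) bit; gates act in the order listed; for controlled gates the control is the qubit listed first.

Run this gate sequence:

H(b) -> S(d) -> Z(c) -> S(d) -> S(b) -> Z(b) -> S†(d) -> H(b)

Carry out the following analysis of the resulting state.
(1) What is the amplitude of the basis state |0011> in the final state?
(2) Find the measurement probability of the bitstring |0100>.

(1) |0011> carries amplitude 0 in the final state.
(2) The probability of measuring |0100> is 1/2.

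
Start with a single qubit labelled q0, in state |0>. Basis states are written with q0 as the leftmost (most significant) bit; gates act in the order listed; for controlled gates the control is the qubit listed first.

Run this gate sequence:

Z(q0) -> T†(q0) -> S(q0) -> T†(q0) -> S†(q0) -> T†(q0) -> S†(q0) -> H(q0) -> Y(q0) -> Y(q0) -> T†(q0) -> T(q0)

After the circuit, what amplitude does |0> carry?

The amplitude on |0> is sqrt(2)/2.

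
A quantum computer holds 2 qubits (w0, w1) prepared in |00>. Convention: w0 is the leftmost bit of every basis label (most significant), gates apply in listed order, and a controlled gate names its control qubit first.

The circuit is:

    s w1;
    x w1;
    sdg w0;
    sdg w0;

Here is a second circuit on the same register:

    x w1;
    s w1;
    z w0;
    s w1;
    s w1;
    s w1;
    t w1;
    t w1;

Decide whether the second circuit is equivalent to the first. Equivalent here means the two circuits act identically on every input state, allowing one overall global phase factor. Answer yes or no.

No, they are not equivalent — no single phase factor reconciles the two unitaries.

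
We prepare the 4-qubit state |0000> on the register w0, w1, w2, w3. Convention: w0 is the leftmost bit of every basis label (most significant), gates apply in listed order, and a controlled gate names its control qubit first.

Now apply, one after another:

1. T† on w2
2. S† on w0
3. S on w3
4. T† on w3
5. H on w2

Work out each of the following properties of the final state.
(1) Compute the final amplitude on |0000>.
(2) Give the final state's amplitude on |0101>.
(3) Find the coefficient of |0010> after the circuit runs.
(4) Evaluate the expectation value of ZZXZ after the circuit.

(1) |0000> carries amplitude sqrt(2)/2 in the final state.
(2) The amplitude on |0101> is 0.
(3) The amplitude on |0010> is sqrt(2)/2.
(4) The observable ZZXZ averages to 1.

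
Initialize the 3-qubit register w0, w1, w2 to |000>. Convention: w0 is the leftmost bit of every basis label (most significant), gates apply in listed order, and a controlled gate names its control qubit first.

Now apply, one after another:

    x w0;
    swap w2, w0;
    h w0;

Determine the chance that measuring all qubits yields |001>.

Outcome |001> occurs with probability 1/2.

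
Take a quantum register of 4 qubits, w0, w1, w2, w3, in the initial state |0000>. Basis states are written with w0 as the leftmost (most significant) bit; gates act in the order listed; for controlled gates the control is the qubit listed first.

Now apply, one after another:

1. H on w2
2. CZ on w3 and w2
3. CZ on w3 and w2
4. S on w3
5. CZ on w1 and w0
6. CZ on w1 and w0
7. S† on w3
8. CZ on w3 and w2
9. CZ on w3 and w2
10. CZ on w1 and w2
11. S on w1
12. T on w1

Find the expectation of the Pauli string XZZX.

The expectation value of XZZX is 0. Key observation: gates 2-9 undo each other exactly, leaving only the rest of the circuit to track.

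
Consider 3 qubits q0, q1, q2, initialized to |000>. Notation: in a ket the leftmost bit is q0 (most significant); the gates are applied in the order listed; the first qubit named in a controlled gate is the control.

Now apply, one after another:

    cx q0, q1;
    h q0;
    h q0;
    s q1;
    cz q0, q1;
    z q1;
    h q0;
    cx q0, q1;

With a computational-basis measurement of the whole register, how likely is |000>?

The probability of measuring |000> is 1/2.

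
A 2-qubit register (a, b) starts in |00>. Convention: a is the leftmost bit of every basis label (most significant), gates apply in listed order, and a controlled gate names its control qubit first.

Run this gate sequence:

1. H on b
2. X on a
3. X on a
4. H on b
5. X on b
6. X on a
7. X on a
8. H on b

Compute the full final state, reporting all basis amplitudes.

The final amplitudes are sqrt(2)/2 on |00>, -sqrt(2)/2 on |01>, 0 on |10>, 0 on |11>.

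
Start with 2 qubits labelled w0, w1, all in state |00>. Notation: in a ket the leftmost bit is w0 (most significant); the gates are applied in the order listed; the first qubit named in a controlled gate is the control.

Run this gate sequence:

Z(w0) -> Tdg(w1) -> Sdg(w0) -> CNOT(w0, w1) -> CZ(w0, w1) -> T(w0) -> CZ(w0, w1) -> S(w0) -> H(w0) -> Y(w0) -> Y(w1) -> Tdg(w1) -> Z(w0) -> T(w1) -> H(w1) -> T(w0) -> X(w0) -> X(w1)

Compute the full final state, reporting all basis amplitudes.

The resulting statevector has amplitude -exp(I*pi/4)/2 on |00>, exp(I*pi/4)/2 on |01>, -1/2 on |10>, 1/2 on |11>.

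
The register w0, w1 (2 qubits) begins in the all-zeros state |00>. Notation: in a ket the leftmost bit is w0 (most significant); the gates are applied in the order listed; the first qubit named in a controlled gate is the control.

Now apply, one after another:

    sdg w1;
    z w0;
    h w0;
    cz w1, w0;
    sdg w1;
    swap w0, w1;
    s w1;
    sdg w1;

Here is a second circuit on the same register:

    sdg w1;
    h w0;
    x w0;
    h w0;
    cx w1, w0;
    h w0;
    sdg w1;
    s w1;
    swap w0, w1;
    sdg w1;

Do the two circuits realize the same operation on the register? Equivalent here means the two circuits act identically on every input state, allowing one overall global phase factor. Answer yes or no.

No, they are not equivalent — no single phase factor reconciles the two unitaries.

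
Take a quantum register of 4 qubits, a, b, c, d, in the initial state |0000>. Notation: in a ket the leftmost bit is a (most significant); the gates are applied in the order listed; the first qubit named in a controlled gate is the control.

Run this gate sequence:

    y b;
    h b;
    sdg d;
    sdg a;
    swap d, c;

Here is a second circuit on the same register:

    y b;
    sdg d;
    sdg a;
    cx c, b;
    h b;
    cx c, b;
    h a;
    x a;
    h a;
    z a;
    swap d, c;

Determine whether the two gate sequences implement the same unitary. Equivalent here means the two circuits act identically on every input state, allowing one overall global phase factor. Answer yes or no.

No, they are not equivalent — no single phase factor reconciles the two unitaries.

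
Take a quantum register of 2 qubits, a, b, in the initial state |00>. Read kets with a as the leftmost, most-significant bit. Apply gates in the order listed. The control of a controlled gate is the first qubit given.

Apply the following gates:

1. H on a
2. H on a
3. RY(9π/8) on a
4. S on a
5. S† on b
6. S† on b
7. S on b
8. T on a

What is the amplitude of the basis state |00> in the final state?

The amplitude on |00> is -sin(pi/16).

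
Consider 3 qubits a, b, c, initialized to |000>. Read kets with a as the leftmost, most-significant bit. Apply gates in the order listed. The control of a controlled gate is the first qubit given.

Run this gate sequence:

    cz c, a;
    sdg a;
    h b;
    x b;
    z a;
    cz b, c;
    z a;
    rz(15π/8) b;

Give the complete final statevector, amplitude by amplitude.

The final amplitudes are -sqrt(2)*exp(I*pi/16)/2 on |000>, sqrt(2)*exp(15*I*pi/16)/2 on |010>, and 0 on every other basis state.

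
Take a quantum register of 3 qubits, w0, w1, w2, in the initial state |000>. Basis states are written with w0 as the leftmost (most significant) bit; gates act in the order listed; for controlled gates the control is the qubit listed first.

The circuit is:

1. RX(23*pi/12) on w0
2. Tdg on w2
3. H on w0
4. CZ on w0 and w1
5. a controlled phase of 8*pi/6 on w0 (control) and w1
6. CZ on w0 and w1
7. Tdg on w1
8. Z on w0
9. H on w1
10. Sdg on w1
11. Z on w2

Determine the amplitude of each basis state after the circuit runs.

After the circuit, the state carries amplitude -sqrt(3*sqrt(2) + 6)/8 - sqrt(2 - sqrt(2))/8 - I*sqrt(sqrt(2) + 2)/8 + I*sqrt(6 - 3*sqrt(2))/8 on |000>, 0 on |001>, -sqrt(sqrt(2) + 2)/8 + sqrt(6 - 3*sqrt(2))/8 + I*sqrt(2 - sqrt(2))/8 + I*sqrt(3*sqrt(2) + 6)/8 on |010>, 0 on |011>, sqrt(2 - sqrt(2))/8 + sqrt(3*sqrt(2) + 6)/8 - I*sqrt(sqrt(2) + 2)/8 + I*sqrt(6 - 3*sqrt(2))/8 on |100>, 0 on |101>, -sqrt(sqrt(2) + 2)/8 + sqrt(6 - 3*sqrt(2))/8 - I*sqrt(3*sqrt(2) + 6)/8 - I*sqrt(2 - sqrt(2))/8 on |110>, 0 on |111>.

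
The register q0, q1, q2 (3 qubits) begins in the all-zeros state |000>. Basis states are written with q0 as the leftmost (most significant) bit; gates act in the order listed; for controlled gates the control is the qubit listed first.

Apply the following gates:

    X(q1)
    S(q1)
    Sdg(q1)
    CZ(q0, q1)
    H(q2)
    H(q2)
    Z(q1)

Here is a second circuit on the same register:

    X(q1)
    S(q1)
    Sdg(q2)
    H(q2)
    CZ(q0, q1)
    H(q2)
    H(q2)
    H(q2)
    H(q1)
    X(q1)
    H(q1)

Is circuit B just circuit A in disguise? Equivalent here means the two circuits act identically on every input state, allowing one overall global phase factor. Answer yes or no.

No, they are not equivalent — no single phase factor reconciles the two unitaries.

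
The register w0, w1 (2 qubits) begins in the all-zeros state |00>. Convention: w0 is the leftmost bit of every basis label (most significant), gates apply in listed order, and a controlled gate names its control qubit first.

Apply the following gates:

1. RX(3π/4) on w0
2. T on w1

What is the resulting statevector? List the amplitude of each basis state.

The resulting statevector has amplitude sqrt(2 - sqrt(2))/2 on |00>, 0 on |01>, -I*sqrt(sqrt(2) + 2)/2 on |10>, 0 on |11>.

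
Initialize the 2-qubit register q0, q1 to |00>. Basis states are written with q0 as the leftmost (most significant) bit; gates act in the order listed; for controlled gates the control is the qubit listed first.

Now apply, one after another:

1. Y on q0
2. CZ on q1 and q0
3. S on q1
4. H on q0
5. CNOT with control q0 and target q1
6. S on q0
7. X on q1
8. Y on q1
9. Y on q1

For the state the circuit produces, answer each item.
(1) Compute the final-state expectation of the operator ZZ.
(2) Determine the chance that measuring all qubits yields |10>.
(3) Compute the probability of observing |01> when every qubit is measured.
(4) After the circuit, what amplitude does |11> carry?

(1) The observable ZZ averages to -1.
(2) Outcome |10> occurs with probability 1/2.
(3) Outcome |01> occurs with probability 1/2.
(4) |11> carries amplitude 0 in the final state.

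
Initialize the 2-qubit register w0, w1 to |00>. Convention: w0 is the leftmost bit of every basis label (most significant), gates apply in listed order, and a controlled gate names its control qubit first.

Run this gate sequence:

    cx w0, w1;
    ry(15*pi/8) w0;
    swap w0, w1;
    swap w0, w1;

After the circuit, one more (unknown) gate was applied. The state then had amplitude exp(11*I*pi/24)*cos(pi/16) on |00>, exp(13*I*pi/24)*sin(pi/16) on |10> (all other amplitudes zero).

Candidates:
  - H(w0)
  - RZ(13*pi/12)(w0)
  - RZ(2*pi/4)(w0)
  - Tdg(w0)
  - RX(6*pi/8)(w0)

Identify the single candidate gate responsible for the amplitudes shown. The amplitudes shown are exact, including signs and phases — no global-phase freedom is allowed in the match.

It was RZ(13*pi/12)(w0) that produced the state shown. Key observation: gates 3-4 undo each other exactly, leaving only the rest of the circuit to track.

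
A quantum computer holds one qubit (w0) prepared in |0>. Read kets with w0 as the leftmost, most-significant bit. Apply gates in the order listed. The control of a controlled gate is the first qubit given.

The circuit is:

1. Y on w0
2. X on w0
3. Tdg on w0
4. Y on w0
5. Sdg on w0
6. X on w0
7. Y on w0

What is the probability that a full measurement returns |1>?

A full measurement returns |1> with probability 1.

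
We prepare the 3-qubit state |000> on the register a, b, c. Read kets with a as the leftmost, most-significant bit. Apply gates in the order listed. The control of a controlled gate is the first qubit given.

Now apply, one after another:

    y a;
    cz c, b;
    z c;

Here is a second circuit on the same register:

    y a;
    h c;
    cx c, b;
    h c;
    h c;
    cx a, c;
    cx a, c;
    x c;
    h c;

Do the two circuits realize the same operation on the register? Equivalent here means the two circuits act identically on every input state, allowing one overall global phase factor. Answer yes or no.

No — the two circuits implement different unitaries, even allowing a global phase.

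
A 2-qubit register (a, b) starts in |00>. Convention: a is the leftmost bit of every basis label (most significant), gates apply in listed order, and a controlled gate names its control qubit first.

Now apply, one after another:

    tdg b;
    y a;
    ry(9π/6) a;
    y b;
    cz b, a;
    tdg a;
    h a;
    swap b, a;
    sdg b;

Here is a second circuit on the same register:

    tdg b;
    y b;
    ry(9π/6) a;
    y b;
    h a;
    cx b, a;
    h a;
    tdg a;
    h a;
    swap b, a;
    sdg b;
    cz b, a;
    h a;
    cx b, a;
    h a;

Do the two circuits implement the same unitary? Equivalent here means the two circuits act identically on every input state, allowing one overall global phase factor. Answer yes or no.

No: there is an input state on which the two circuits produce genuinely different outputs (not merely differing by a phase).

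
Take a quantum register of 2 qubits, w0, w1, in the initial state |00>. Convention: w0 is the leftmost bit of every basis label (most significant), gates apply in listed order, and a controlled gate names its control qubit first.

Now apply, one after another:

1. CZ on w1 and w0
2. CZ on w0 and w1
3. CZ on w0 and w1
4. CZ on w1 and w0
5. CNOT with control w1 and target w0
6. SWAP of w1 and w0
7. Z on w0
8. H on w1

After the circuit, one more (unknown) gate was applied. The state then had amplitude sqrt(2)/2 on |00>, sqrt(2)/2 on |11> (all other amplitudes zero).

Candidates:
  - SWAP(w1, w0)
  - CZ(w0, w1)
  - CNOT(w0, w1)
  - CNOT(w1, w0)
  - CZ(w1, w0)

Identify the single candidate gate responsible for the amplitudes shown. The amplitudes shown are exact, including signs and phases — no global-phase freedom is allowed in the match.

The applied gate was CNOT(w1, w0). Key observation: steps 1-4 multiply out to the identity, so the circuit reduces to the remaining gates.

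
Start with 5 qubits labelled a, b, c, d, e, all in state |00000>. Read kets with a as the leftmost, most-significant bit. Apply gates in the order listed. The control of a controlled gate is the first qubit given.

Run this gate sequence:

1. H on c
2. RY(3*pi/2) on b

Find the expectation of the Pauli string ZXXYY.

The observable ZXXYY averages to 0.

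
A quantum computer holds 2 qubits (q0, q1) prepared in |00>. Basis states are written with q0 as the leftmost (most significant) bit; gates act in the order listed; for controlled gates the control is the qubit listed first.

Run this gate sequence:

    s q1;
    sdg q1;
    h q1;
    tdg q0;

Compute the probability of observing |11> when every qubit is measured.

Outcome |11> occurs with probability 0. Key observation: steps 1-2 multiply out to the identity, so the circuit reduces to the remaining gates.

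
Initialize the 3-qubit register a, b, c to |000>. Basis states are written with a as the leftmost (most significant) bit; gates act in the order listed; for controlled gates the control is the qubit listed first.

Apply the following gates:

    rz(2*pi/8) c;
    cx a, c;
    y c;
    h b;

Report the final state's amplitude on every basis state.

The resulting statevector has amplitude sqrt(2)*exp(3*I*pi/8)/2 on |001>, sqrt(2)*exp(3*I*pi/8)/2 on |011>, and 0 on every other basis state.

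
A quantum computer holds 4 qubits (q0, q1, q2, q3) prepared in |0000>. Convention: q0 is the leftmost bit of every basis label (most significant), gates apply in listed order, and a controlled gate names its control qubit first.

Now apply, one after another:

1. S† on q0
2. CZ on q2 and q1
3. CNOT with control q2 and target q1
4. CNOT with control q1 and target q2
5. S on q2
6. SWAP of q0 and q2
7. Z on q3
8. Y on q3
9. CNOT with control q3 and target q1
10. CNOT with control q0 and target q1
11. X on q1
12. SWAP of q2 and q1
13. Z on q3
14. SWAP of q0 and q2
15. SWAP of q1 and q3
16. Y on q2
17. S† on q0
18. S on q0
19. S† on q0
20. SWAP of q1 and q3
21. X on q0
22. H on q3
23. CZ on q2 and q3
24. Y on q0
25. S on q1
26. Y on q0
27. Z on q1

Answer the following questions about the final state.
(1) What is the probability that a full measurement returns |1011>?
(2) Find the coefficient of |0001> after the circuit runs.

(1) Outcome |1011> occurs with probability 1/2.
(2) The amplitude on |0001> is 0.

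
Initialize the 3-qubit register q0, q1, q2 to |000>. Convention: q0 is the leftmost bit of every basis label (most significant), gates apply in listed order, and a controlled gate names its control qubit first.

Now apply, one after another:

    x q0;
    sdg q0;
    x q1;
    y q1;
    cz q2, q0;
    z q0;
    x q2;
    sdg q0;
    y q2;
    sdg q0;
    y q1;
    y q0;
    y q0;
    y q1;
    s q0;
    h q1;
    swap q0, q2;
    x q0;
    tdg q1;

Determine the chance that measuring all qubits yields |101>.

The probability of measuring |101> is 1/2.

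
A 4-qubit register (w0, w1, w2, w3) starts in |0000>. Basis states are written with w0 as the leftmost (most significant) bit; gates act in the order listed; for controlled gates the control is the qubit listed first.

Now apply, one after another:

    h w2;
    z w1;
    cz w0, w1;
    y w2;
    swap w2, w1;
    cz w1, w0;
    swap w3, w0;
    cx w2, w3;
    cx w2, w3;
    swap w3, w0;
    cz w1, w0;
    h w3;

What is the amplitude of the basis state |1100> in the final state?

The amplitude on |1100> is 0. Key observation: steps 6-11 multiply out to the identity, so the circuit reduces to the remaining gates.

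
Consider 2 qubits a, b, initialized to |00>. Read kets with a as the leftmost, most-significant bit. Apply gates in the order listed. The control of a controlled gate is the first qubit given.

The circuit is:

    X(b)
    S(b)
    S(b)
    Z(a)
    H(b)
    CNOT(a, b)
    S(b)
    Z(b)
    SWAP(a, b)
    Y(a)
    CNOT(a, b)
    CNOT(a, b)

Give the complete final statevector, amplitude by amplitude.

The final amplitudes are -sqrt(2)/2 on |00>, 0 on |01>, -sqrt(2)*I/2 on |10>, 0 on |11>.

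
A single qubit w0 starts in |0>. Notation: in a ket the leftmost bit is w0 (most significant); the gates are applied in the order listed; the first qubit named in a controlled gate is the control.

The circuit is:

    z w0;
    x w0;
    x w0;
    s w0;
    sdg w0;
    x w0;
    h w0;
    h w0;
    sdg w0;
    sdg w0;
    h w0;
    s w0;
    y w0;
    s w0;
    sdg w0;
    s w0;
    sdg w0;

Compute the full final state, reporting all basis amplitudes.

The final amplitudes are sqrt(2)/2 on |0>, -sqrt(2)*I/2 on |1>. Key observation: the block from step 4 through step 5 cancels to the identity and can be dropped.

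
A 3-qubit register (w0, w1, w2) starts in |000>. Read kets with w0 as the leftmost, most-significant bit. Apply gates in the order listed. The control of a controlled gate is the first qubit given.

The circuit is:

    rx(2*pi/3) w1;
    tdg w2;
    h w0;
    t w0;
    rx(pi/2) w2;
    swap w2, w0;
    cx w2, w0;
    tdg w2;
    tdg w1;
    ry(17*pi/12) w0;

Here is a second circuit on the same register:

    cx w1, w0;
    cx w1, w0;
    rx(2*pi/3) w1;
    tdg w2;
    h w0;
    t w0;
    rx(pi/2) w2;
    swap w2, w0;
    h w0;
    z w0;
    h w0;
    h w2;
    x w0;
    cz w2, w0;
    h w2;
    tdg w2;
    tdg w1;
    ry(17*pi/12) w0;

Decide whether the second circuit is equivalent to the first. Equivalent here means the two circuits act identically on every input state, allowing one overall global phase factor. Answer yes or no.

No — the two circuits implement different unitaries, even allowing a global phase.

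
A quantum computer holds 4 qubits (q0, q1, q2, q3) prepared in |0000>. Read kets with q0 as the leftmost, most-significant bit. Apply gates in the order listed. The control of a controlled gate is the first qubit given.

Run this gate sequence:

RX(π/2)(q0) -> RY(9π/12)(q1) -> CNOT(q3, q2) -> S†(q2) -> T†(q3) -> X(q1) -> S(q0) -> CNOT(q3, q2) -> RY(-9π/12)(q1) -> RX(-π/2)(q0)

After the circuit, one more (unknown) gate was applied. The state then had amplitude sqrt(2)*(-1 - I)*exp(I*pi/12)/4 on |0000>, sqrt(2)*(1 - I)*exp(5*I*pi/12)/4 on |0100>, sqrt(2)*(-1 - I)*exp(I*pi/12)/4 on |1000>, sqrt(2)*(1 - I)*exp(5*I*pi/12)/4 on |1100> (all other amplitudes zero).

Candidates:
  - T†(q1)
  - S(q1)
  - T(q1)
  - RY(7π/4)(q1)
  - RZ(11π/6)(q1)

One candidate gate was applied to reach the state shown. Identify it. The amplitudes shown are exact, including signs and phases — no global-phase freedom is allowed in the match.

The unique candidate consistent with the amplitudes is RZ(11π/6)(q1).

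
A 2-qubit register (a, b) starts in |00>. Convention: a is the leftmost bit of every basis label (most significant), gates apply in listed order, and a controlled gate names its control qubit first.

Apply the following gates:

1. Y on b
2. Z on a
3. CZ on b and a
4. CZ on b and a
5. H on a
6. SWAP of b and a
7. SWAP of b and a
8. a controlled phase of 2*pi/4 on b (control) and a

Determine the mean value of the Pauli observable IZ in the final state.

In the final state, IZ has expectation -1. Key observation: gates 3-4 undo each other exactly, leaving only the rest of the circuit to track.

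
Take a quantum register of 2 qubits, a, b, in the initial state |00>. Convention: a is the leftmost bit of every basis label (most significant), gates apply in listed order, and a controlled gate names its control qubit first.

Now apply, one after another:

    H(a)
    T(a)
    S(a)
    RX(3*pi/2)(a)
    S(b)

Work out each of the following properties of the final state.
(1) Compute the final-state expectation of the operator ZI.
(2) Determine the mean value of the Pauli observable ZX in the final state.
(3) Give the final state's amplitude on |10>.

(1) The expectation value of ZI is -sqrt(2)/2.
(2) The expectation value of ZX is 0.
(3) The amplitude on |10> is -I/2 - exp(3*I*pi/4)/2.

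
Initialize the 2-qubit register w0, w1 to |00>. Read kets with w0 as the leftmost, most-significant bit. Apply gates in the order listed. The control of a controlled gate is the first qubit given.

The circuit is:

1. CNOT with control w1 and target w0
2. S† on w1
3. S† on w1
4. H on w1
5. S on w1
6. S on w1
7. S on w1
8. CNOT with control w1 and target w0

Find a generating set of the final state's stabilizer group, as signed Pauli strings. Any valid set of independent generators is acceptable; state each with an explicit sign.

The final state is stabilized by the group generated by -XY, +ZZ; other independent generating sets are equally valid.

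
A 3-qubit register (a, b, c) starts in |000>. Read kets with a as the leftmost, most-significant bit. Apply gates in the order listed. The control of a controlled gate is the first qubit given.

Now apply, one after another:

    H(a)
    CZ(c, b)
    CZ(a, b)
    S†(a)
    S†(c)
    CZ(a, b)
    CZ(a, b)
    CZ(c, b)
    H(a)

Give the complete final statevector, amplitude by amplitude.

After the circuit, the state carries amplitude 1/2 - I/2 on |000>, 1/2 + I/2 on |100>, and 0 on every other basis state.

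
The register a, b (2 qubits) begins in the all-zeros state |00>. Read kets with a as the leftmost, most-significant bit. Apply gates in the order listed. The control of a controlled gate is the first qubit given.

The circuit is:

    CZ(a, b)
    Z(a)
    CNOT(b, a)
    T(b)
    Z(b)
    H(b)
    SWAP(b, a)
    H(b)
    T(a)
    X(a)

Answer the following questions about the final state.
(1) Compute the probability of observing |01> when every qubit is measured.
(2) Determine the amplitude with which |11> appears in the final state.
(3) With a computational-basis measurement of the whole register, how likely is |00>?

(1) Outcome |01> occurs with probability 1/4.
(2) |11> carries amplitude 1/2 in the final state.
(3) A full measurement returns |00> with probability 1/4.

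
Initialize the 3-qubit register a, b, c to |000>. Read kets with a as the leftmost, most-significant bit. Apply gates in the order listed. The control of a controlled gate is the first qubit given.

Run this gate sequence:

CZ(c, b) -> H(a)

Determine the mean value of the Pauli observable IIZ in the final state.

The observable IIZ averages to 1.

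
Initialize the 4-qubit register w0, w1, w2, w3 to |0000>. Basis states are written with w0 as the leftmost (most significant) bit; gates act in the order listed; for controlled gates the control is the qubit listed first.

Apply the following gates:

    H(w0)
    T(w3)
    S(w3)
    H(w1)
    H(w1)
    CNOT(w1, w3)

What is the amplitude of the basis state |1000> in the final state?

The amplitude on |1000> is sqrt(2)/2. Key observation: steps 4-5 multiply out to the identity, so the circuit reduces to the remaining gates.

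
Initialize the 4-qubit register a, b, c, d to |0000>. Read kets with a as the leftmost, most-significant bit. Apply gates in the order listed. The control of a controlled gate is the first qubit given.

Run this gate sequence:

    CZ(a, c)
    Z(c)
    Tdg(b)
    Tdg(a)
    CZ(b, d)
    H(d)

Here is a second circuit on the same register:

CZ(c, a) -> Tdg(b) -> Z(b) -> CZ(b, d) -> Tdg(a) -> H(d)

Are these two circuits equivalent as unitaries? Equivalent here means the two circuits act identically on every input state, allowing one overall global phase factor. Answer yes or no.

No — the two circuits implement different unitaries, even allowing a global phase.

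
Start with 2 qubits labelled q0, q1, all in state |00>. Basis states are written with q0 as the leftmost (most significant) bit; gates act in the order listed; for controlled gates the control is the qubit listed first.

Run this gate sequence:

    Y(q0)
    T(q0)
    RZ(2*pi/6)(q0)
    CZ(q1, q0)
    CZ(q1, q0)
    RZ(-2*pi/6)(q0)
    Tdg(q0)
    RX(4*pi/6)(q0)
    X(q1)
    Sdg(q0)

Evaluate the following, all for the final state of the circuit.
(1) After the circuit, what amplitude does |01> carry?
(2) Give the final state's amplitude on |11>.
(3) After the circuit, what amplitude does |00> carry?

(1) The final state's coefficient on |01> equals sqrt(3)/2. Key observation: gates 2-7 undo each other exactly, leaving only the rest of the circuit to track.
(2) The amplitude on |11> is 1/2.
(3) The amplitude on |00> is 0.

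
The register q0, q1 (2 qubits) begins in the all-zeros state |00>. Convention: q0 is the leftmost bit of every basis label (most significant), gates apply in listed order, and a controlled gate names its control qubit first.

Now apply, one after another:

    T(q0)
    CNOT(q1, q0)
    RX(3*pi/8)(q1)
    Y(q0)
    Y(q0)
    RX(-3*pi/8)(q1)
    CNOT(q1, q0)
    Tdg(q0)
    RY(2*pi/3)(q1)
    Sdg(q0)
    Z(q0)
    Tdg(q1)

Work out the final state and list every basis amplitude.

The resulting statevector has amplitude 1/2 on |00>, -sqrt(3)*exp(3*I*pi/4)/2 on |01>, 0 on |10>, 0 on |11>.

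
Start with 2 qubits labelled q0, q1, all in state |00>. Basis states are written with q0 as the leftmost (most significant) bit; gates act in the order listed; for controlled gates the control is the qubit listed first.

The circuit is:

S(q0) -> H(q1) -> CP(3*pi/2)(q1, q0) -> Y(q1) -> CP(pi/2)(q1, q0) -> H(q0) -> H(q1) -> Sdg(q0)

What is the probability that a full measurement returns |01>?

Outcome |01> occurs with probability 1/2.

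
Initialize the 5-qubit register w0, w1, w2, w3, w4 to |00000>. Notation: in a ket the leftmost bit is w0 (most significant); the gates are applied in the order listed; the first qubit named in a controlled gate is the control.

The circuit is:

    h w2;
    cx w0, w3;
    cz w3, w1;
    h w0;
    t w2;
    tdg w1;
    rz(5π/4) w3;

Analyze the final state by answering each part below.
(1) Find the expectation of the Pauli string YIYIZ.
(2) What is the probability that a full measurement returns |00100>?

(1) The observable YIYIZ averages to 0.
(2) The probability of measuring |00100> is 1/4.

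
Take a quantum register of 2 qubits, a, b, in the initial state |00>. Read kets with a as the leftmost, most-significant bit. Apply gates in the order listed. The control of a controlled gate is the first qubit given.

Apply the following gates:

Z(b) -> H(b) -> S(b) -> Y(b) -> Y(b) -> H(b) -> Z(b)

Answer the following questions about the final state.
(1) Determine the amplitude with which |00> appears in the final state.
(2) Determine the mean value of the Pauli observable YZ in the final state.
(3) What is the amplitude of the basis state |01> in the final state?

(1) The final state's coefficient on |00> equals 1/2 + I/2.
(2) The expectation value of YZ is 0.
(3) |01> carries amplitude -1/2 + I/2 in the final state.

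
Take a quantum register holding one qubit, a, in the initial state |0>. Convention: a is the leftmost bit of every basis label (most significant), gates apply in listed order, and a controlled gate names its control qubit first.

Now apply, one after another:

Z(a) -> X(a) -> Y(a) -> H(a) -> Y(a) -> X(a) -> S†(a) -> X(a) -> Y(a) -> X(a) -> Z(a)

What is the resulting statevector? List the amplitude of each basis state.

The resulting statevector has amplitude -sqrt(2)/2 on |0>, sqrt(2)*I/2 on |1>.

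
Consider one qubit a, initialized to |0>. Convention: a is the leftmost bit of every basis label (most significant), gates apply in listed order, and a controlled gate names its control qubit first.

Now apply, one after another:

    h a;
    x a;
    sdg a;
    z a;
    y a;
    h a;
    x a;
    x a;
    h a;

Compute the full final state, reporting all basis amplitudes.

The resulting statevector has amplitude sqrt(2)/2 on |0>, sqrt(2)*I/2 on |1>.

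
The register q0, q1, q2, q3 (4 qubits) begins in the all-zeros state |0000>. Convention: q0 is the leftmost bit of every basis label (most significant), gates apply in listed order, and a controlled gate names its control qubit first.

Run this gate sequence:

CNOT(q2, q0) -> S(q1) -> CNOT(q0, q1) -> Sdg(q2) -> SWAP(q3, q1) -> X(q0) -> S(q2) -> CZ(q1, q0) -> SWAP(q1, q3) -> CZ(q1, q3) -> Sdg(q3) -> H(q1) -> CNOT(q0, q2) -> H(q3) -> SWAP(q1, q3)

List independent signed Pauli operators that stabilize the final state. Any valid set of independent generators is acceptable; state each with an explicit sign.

The final state is stabilized by the group generated by +IXII, +IIIX, -ZIII, -IIZI; other independent generating sets are equally valid.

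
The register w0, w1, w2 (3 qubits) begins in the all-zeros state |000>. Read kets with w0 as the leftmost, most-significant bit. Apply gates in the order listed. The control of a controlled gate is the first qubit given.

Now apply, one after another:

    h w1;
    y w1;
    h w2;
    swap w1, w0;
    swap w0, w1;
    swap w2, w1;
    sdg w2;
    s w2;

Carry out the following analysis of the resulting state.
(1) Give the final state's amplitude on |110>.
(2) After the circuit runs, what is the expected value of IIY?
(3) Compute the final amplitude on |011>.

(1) |110> carries amplitude 0 in the final state.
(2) The expectation value of IIY is 0.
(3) |011> carries amplitude I/2 in the final state.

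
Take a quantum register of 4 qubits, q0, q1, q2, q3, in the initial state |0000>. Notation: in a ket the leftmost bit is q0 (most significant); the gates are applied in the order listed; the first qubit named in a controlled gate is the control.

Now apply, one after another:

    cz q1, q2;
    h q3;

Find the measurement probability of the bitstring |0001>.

A full measurement returns |0001> with probability 1/2.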